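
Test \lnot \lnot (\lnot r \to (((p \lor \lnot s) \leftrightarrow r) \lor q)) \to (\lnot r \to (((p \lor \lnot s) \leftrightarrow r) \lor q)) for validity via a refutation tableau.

Valid

Assume the negation and expand:
Initial set: {\lnot (\lnot \lnot (\lnot r \to (((p \lor \lnot s) \leftrightarrow r) \lor q)) \to (\lnot r \to (((p \lor \lnot s) \leftrightarrow r) \lor q)))}.
\lnot (\lnot \lnot (\lnot r \to (((p \lor \lnot s) \leftrightarrow r) \lor q)) \to (\lnot r \to (((p \lor \lnot s) \leftrightarrow r) \lor q))): α-rule — add \lnot \lnot (\lnot r \to (((p \lor \lnot s) \leftrightarrow r) \lor q)), \lnot (\lnot r \to (((p \lor \lnot s) \leftrightarrow r) \lor q)).
\lnot \lnot (\lnot r \to (((p \lor \lnot s) \leftrightarrow r) \lor q)): drop double negation, giving (\lnot r \to (((p \lor \lnot s) \leftrightarrow r) \lor q)).
\lnot (\lnot r \to (((p \lor \lnot s) \leftrightarrow r) \lor q)): α-rule — add \lnot r, \lnot (((p \lor \lnot s) \leftrightarrow r) \lor q).
\lnot (((p \lor \lnot s) \leftrightarrow r) \lor q): α-rule — add \lnot ((p \lor \lnot s) \leftrightarrow r), \lnot q.
(\lnot r \to (((p \lor \lnot s) \leftrightarrow r) \lor q)): β-rule — branch into \lnot \lnot r  //  (((p \lor \lnot s) \leftrightarrow r) \lor q).
  branch 1 (add \lnot \lnot r):
    × closes — contains both r and \lnot r.
  branch 2 (add (((p \lor \lnot s) \leftrightarrow r) \lor q)):
    \lnot ((p \lor \lnot s) \leftrightarrow r): β-rule — branch into (p \lor \lnot s), \lnot r  //  \lnot (p \lor \lnot s), r.
      branch 2.1 (add (p \lor \lnot s), \lnot r):
        (((p \lor \lnot s) \leftrightarrow r) \lor q): β-rule — branch into ((p \lor \lnot s) \leftrightarrow r)  //  q.
          branch 2.1.1 (add ((p \lor \lnot s) \leftrightarrow r)):
            (p \lor \lnot s): β-rule — branch into p  //  \lnot s.
              branch 2.1.1.1 (add p):
                ((p \lor \lnot s) \leftrightarrow r): β-rule — branch into (p \lor \lnot s), r  //  \lnot (p \lor \lnot s), \lnot r.
                  branch 2.1.1.1.1 (add (p \lor \lnot s), r):
                    × closes — contains both r and \lnot r.
                  branch 2.1.1.1.2 (add \lnot (p \lor \lnot s), \lnot r):
                    \lnot (p \lor \lnot s): α-rule — add \lnot p, \lnot \lnot s.
                    × closes — contains both p and \lnot p.
              branch 2.1.1.2 (add \lnot s):
                ((p \lor \lnot s) \leftrightarrow r): β-rule — branch into (p \lor \lnot s), r  //  \lnot (p \lor \lnot s), \lnot r.
                  branch 2.1.1.2.1 (add (p \lor \lnot s), r):
                    × closes — contains both r and \lnot r.
                  branch 2.1.1.2.2 (add \lnot (p \lor \lnot s), \lnot r):
                    \lnot (p \lor \lnot s): α-rule — add \lnot p, \lnot \lnot s.
                    × closes — contains both s and \lnot s.
          branch 2.1.2 (add q):
            × closes — contains both q and \lnot q.
      branch 2.2 (add \lnot (p \lor \lnot s), r):
        × closes — contains both r and \lnot r.
All 7 branches close.
Every branch closed, so the negation is unsatisfiable and the formula is valid.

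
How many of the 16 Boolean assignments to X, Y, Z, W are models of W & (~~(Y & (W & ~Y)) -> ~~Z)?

Initial set: {(W & (~~(Y & (W & ~Y)) -> ~~Z))}.
(W & (~~(Y & (W & ~Y)) -> ~~Z)): α-rule — add W, (~~(Y & (W & ~Y)) -> ~~Z).
(~~(Y & (W & ~Y)) -> ~~Z): β-rule — branch into ~~~(Y & (W & ~Y))  //  ~~Z.
  branch 1 (add ~~~(Y & (W & ~Y))):
    ~~~(Y & (W & ~Y)): drop double negation, giving ~(Y & (W & ~Y)).
    ~(Y & (W & ~Y)): β-rule — branch into ~Y  //  ~(W & ~Y).
      branch 1.1 (add ~Y):
        ○ open, literals {W=true, Y=false}.
      branch 1.2 (add ~(W & ~Y)):
        ~(W & ~Y): β-rule — branch into ~W  //  ~~Y.
          branch 1.2.1 (add ~W):
            × closes — contains both W and ~W.
          branch 1.2.2 (add ~~Y):
            ○ open, literals {W=true, Y=true}.
  branch 2 (add ~~Z):
    ~~Z: drop double negation, giving Z.
    ○ open, literals {W=true, Z=true}.
1 branch closed, 3 open.
Each open branch fixes some atoms; the unmentioned ones are free. Counting distinct full assignments: branch {W=true, Y=false} (X, Z) contributes 4 new; branch {W=true, Y=true} (X, Z) contributes 4 new; branch {W=true, Z=true} (X, Y) contributes 0 new. Total: 8.

8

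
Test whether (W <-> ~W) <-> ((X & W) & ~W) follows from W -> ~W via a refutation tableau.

Initial set: {(W -> ~W); ~((W <-> ~W) <-> ((X & W) & ~W))}.
(W -> ~W): β-rule — branch into ~W  //  ~W.
  branch 1 (add ~W):
    ~((W <-> ~W) <-> ((X & W) & ~W)): β-rule — branch into (W <-> ~W), ~((X & W) & ~W)  //  ~(W <-> ~W), ((X & W) & ~W).
      branch 1.1 (add (W <-> ~W), ~((X & W) & ~W)):
        (W <-> ~W): β-rule — branch into W, ~W  //  ~W, ~~W.
          branch 1.1.1 (add W, ~W):
            × closes — contains both W and ~W.
          branch 1.1.2 (add ~W, ~~W):
            × closes — contains both W and ~W.
      branch 1.2 (add ~(W <-> ~W), ((X & W) & ~W)):
        ((X & W) & ~W): α-rule — add (X & W), ~W.
        (X & W): α-rule — add X, W.
        × closes — contains both W and ~W.
  branch 2 (add ~W):
    ~((W <-> ~W) <-> ((X & W) & ~W)): β-rule — branch into (W <-> ~W), ~((X & W) & ~W)  //  ~(W <-> ~W), ((X & W) & ~W).
      branch 2.1 (add (W <-> ~W), ~((X & W) & ~W)):
        (W <-> ~W): β-rule — branch into W, ~W  //  ~W, ~~W.
          branch 2.1.1 (add W, ~W):
            × closes — contains both W and ~W.
          branch 2.1.2 (add ~W, ~~W):
            × closes — contains both W and ~W.
      branch 2.2 (add ~(W <-> ~W), ((X & W) & ~W)):
        ((X & W) & ~W): α-rule — add (X & W), ~W.
        (X & W): α-rule — add X, W.
        × closes — contains both W and ~W.
All 6 branches close.
Every branch closed, so the premises entail the conclusion.

Yes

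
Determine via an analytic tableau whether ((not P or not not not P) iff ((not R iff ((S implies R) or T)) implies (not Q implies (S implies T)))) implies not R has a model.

Satisfiable

Initial set: {(((not P or not not not P) iff ((not R iff ((S implies R) or T)) implies (not Q implies (S implies T)))) implies not R)}.
(((not P or not not not P) iff ((not R iff ((S implies R) or T)) implies (not Q implies (S implies T)))) implies not R): β-rule — branch into not ((not P or not not not P) iff ((not R iff ((S implies R) or T)) implies (not Q implies (S implies T))))  //  not R.
  branch 1 (add not ((not P or not not not P) iff ((not R iff ((S implies R) or T)) implies (not Q implies (S implies T))))):
    not ((not P or not not not P) iff ((not R iff ((S implies R) or T)) implies (not Q implies (S implies T)))): β-rule — branch into (not P or not not not P), not ((not R iff ((S implies R) or T)) implies (not Q implies (S implies T)))  //  not (not P or not not not P), ((not R iff ((S implies R) or T)) implies (not Q implies (S implies T))).
      branch 1.1 (add (not P or not not not P), not ((not R iff ((S implies R) or T)) implies (not Q implies (S implies T)))):
        not ((not R iff ((S implies R) or T)) implies (not Q implies (S implies T))): α-rule — add (not R iff ((S implies R) or T)), not (not Q implies (S implies T)).
        not (not Q implies (S implies T)): α-rule — add not Q, not (S implies T).
        not (S implies T): α-rule — add S, not T.
        (not P or not not not P): β-rule — branch into not P  //  not not not P.
          branch 1.1.1 (add not P):
            (not R iff ((S implies R) or T)): β-rule — branch into not R, ((S implies R) or T)  //  not not R, not ((S implies R) or T).
              branch 1.1.1.1 (add not R, ((S implies R) or T)):
                ((S implies R) or T): β-rule — branch into (S implies R)  //  T.
                  branch 1.1.1.1.1 (add (S implies R)):
                    (S implies R): β-rule — branch into not S  //  R.
                      branch 1.1.1.1.1.1 (add not S):
                        × closes — contains both S and not S.
                      branch 1.1.1.1.1.2 (add R):
                        × closes — contains both R and not R.
                  branch 1.1.1.1.2 (add T):
                    × closes — contains both T and not T.
              branch 1.1.1.2 (add not not R, not ((S implies R) or T)):
                not ((S implies R) or T): α-rule — add not (S implies R), not T.
                not (S implies R): α-rule — add S, not R.
                × closes — contains both R and not R.
          branch 1.1.2 (add not not not P):
            not not not P: drop double negation, giving not P.
            (not R iff ((S implies R) or T)): β-rule — branch into not R, ((S implies R) or T)  //  not not R, not ((S implies R) or T).
              branch 1.1.2.1 (add not R, ((S implies R) or T)):
                ((S implies R) or T): β-rule — branch into (S implies R)  //  T.
                  branch 1.1.2.1.1 (add (S implies R)):
                    (S implies R): β-rule — branch into not S  //  R.
                      branch 1.1.2.1.1.1 (add not S):
                        × closes — contains both S and not S.
                      branch 1.1.2.1.1.2 (add R):
                        × closes — contains both R and not R.
                  branch 1.1.2.1.2 (add T):
                    × closes — contains both T and not T.
              branch 1.1.2.2 (add not not R, not ((S implies R) or T)):
                not ((S implies R) or T): α-rule — add not (S implies R), not T.
                not (S implies R): α-rule — add S, not R.
                × closes — contains both R and not R.
      branch 1.2 (add not (not P or not not not P), ((not R iff ((S implies R) or T)) implies (not Q implies (S implies T)))):
        not (not P or not not not P): α-rule — add not not P, not not not not P.
        not not not not P: drop double negation, giving not not P.
        ((not R iff ((S implies R) or T)) implies (not Q implies (S implies T))): β-rule — branch into not (not R iff ((S implies R) or T))  //  (not Q implies (S implies T)).
          branch 1.2.1 (add not (not R iff ((S implies R) or T))):
            not (not R iff ((S implies R) or T)): β-rule — branch into not R, not ((S implies R) or T)  //  not not R, ((S implies R) or T).
              branch 1.2.1.1 (add not R, not ((S implies R) or T)):
                not ((S implies R) or T): α-rule — add not (S implies R), not T.
                not (S implies R): α-rule — add S, not R.
                ○ open, literals {P=true, R=false, S=true, T=false}.
              branch 1.2.1.2 (add not not R, ((S implies R) or T)):
                ((S implies R) or T): β-rule — branch into (S implies R)  //  T.
                  branch 1.2.1.2.1 (add (S implies R)):
                    (S implies R): β-rule — branch into not S  //  R.
                      branch 1.2.1.2.1.1 (add not S):
                        ○ open, literals {P=true, R=true, S=false}.
                      branch 1.2.1.2.1.2 (add R):
                        ○ open, literals {P=true, R=true}.
                  branch 1.2.1.2.2 (add T):
                    ○ open, literals {P=true, R=true, T=true}.
          branch 1.2.2 (add (not Q implies (S implies T))):
            (not Q implies (S implies T)): β-rule — branch into not not Q  //  (S implies T).
              branch 1.2.2.1 (add not not Q):
                ○ open, literals {P=true, Q=true}.
              branch 1.2.2.2 (add (S implies T)):
                (S implies T): β-rule — branch into not S  //  T.
                  branch 1.2.2.2.1 (add not S):
                    ○ open, literals {P=true, S=false}.
                  branch 1.2.2.2.2 (add T):
                    ○ open, literals {P=true, T=true}.
  branch 2 (add not R):
    ○ open, literals {R=false}.
8 branches closed, 8 open.
An open branch gives a satisfying assignment: P=true, R=false, S=true, T=false.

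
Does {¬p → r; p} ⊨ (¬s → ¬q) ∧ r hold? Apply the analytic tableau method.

No

Initial set: {(¬p → r); p; ¬((¬s → ¬q) ∧ r)}.
(¬p → r): β-rule — branch into ¬¬p  //  r.
  branch 1 (add ¬¬p):
    ¬((¬s → ¬q) ∧ r): β-rule — branch into ¬(¬s → ¬q)  //  ¬r.
      branch 1.1 (add ¬(¬s → ¬q)):
        ¬(¬s → ¬q): α-rule — add ¬s, ¬¬q.
        ○ open, literals {p=1, q=1, s=0}.
      branch 1.2 (add ¬r):
        ○ open, literals {p=1, r=0}.
  branch 2 (add r):
    ¬((¬s → ¬q) ∧ r): β-rule — branch into ¬(¬s → ¬q)  //  ¬r.
      branch 2.1 (add ¬(¬s → ¬q)):
        ¬(¬s → ¬q): α-rule — add ¬s, ¬¬q.
        ○ open, literals {p=1, q=1, r=1, s=0}.
      branch 2.2 (add ¬r):
        × closes — contains both r and ¬r.
1 branch closed, 3 open.
An open branch gives a countermodel: p=1, q=1, s=0 (unmentioned atoms arbitrary); the premises hold there but the conclusion fails.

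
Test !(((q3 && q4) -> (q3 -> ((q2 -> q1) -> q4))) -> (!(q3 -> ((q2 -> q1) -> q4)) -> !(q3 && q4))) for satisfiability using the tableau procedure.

Unsatisfiable

Initial set: {T !(((q3 && q4) -> (q3 -> ((q2 -> q1) -> q4))) -> (!(q3 -> ((q2 -> q1) -> q4)) -> !(q3 && q4)))}.
T !(((q3 && q4) -> (q3 -> ((q2 -> q1) -> q4))) -> (!(q3 -> ((q2 -> q1) -> q4)) -> !(q3 && q4))): α-rule — add T ((q3 && q4) -> (q3 -> ((q2 -> q1) -> q4))), F (!(q3 -> ((q2 -> q1) -> q4)) -> !(q3 && q4)).
F (!(q3 -> ((q2 -> q1) -> q4)) -> !(q3 && q4)): α-rule — add T !(q3 -> ((q2 -> q1) -> q4)), F !(q3 && q4).
T !(q3 -> ((q2 -> q1) -> q4)): α-rule — add T q3, F ((q2 -> q1) -> q4).
F !(q3 && q4): α-rule — add T q3, T q4.
F ((q2 -> q1) -> q4): α-rule — add T (q2 -> q1), F q4.
× closes — contains both q4 and !q4.
All 1 branch closes.
Every branch closed; the formula is unsatisfiable.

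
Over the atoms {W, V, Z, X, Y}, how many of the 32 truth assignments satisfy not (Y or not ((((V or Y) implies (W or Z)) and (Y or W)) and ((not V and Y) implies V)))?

8

Initial set: {not (Y or not ((((V or Y) implies (W or Z)) and (Y or W)) and ((not V and Y) implies V)))}.
not (Y or not ((((V or Y) implies (W or Z)) and (Y or W)) and ((not V and Y) implies V))): α-rule — add not Y, not not ((((V or Y) implies (W or Z)) and (Y or W)) and ((not V and Y) implies V)).
not not ((((V or Y) implies (W or Z)) and (Y or W)) and ((not V and Y) implies V)): α-rule — add (((V or Y) implies (W or Z)) and (Y or W)), ((not V and Y) implies V).
(((V or Y) implies (W or Z)) and (Y or W)): α-rule — add ((V or Y) implies (W or Z)), (Y or W).
((not V and Y) implies V): β-rule — branch into not (not V and Y)  //  V.
  branch 1 (add not (not V and Y)):
    ((V or Y) implies (W or Z)): β-rule — branch into not (V or Y)  //  (W or Z).
      branch 1.1 (add not (V or Y)):
        not (V or Y): α-rule — add not V, not Y.
        (Y or W): β-rule — branch into Y  //  W.
          branch 1.1.1 (add Y):
            × closes — contains both Y and not Y.
          branch 1.1.2 (add W):
            not (not V and Y): β-rule — branch into not not V  //  not Y.
              branch 1.1.2.1 (add not not V):
                × closes — contains both V and not V.
              branch 1.1.2.2 (add not Y):
                ○ open, literals {V=0, W=1, Y=0}.
      branch 1.2 (add (W or Z)):
        (Y or W): β-rule — branch into Y  //  W.
          branch 1.2.1 (add Y):
            × closes — contains both Y and not Y.
          branch 1.2.2 (add W):
            not (not V and Y): β-rule — branch into not not V  //  not Y.
              branch 1.2.2.1 (add not not V):
                (W or Z): β-rule — branch into W  //  Z.
                  branch 1.2.2.1.1 (add W):
                    ○ open, literals {V=1, W=1, Y=0}.
                  branch 1.2.2.1.2 (add Z):
                    ○ open, literals {V=1, W=1, Y=0, Z=1}.
              branch 1.2.2.2 (add not Y):
                (W or Z): β-rule — branch into W  //  Z.
                  branch 1.2.2.2.1 (add W):
                    ○ open, literals {W=1, Y=0}.
                  branch 1.2.2.2.2 (add Z):
                    ○ open, literals {W=1, Y=0, Z=1}.
  branch 2 (add V):
    ((V or Y) implies (W or Z)): β-rule — branch into not (V or Y)  //  (W or Z).
      branch 2.1 (add not (V or Y)):
        not (V or Y): α-rule — add not V, not Y.
        × closes — contains both V and not V.
      branch 2.2 (add (W or Z)):
        (Y or W): β-rule — branch into Y  //  W.
          branch 2.2.1 (add Y):
            × closes — contains both Y and not Y.
          branch 2.2.2 (add W):
            (W or Z): β-rule — branch into W  //  Z.
              branch 2.2.2.1 (add W):
                ○ open, literals {V=1, W=1, Y=0}.
              branch 2.2.2.2 (add Z):
                ○ open, literals {V=1, W=1, Y=0, Z=1}.
5 branches closed, 7 open.
Each open branch fixes some atoms; the unmentioned ones are free. Counting distinct full assignments: branch {V=0, W=1, Y=0} (Z, X) contributes 4 new; branch {V=1, W=1, Y=0} (Z, X) contributes 4 new; branch {V=1, W=1, Y=0, Z=1} (X) contributes 0 new; branch {W=1, Y=0} (V, Z, X) contributes 0 new; branch {W=1, Y=0, Z=1} (V, X) contributes 0 new; branch {V=1, W=1, Y=0} (Z, X) contributes 0 new; branch {V=1, W=1, Y=0, Z=1} (X) contributes 0 new. Total: 8.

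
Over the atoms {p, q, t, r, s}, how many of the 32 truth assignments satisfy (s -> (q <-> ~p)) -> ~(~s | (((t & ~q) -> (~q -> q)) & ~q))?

Initial set: {((s -> (q <-> ~p)) -> ~(~s | (((t & ~q) -> (~q -> q)) & ~q)))}.
((s -> (q <-> ~p)) -> ~(~s | (((t & ~q) -> (~q -> q)) & ~q))): β-rule — branch into ~(s -> (q <-> ~p))  //  ~(~s | (((t & ~q) -> (~q -> q)) & ~q)).
  branch 1 (add ~(s -> (q <-> ~p))):
    ~(s -> (q <-> ~p)): α-rule — add s, ~(q <-> ~p).
    ~(q <-> ~p): β-rule — branch into q, ~~p  //  ~q, ~p.
      branch 1.1 (add q, ~~p):
        ○ open, literals {p=1, q=1, s=1}.
      branch 1.2 (add ~q, ~p):
        ○ open, literals {p=0, q=0, s=1}.
  branch 2 (add ~(~s | (((t & ~q) -> (~q -> q)) & ~q))):
    ~(~s | (((t & ~q) -> (~q -> q)) & ~q)): α-rule — add ~~s, ~(((t & ~q) -> (~q -> q)) & ~q).
    ~(((t & ~q) -> (~q -> q)) & ~q): β-rule — branch into ~((t & ~q) -> (~q -> q))  //  ~~q.
      branch 2.1 (add ~((t & ~q) -> (~q -> q))):
        ~((t & ~q) -> (~q -> q)): α-rule — add (t & ~q), ~(~q -> q).
        (t & ~q): α-rule — add t, ~q.
        ~(~q -> q): α-rule — add ~q, ~q.
        ○ open, literals {q=0, s=1, t=1}.
      branch 2.2 (add ~~q):
        ○ open, literals {q=1, s=1}.
0 branches closed, 4 open.
Each open branch fixes some atoms; the unmentioned ones are free. Counting distinct full assignments: branch {p=1, q=1, s=1} (t, r) contributes 4 new; branch {p=0, q=0, s=1} (t, r) contributes 4 new; branch {q=0, s=1, t=1} (p, r) contributes 2 new; branch {q=1, s=1} (p, t, r) contributes 4 new. Total: 14.

14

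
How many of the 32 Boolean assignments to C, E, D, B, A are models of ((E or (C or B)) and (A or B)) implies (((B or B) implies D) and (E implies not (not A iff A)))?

Initial set: {(((E or (C or B)) and (A or B)) implies (((B or B) implies D) and (E implies not (not A iff A))))}.
(((E or (C or B)) and (A or B)) implies (((B or B) implies D) and (E implies not (not A iff A)))): β-rule — branch into not ((E or (C or B)) and (A or B))  //  (((B or B) implies D) and (E implies not (not A iff A))).
  branch 1 (add not ((E or (C or B)) and (A or B))):
    not ((E or (C or B)) and (A or B)): β-rule — branch into not (E or (C or B))  //  not (A or B).
      branch 1.1 (add not (E or (C or B))):
        not (E or (C or B)): α-rule — add not E, not (C or B).
        not (C or B): α-rule — add not C, not B.
        ○ open, literals {B=0, C=0, E=0}.
      branch 1.2 (add not (A or B)):
        not (A or B): α-rule — add not A, not B.
        ○ open, literals {A=0, B=0}.
  branch 2 (add (((B or B) implies D) and (E implies not (not A iff A)))):
    (((B or B) implies D) and (E implies not (not A iff A))): α-rule — add ((B or B) implies D), (E implies not (not A iff A)).
    ((B or B) implies D): β-rule — branch into not (B or B)  //  D.
      branch 2.1 (add not (B or B)):
        not (B or B): α-rule — add not B, not B.
        (E implies not (not A iff A)): β-rule — branch into not E  //  not (not A iff A).
          branch 2.1.1 (add not E):
            ○ open, literals {B=0, E=0}.
          branch 2.1.2 (add not (not A iff A)):
            not (not A iff A): β-rule — branch into not A, not A  //  not not A, A.
              branch 2.1.2.1 (add not A, not A):
                ○ open, literals {A=0, B=0}.
              branch 2.1.2.2 (add not not A, A):
                ○ open, literals {A=1, B=0}.
      branch 2.2 (add D):
        (E implies not (not A iff A)): β-rule — branch into not E  //  not (not A iff A).
          branch 2.2.1 (add not E):
            ○ open, literals {D=1, E=0}.
          branch 2.2.2 (add not (not A iff A)):
            not (not A iff A): β-rule — branch into not A, not A  //  not not A, A.
              branch 2.2.2.1 (add not A, not A):
                ○ open, literals {A=0, D=1}.
              branch 2.2.2.2 (add not not A, A):
                ○ open, literals {A=1, D=1}.
0 branches closed, 8 open.
Each open branch fixes some atoms; the unmentioned ones are free. Counting distinct full assignments: branch {B=0, C=0, E=0} (D, A) contributes 4 new; branch {A=0, B=0} (C, E, D) contributes 6 new; branch {B=0, E=0} (C, D, A) contributes 2 new; branch {A=0, B=0} (C, E, D) contributes 0 new; branch {A=1, B=0} (C, E, D) contributes 4 new; branch {D=1, E=0} (C, B, A) contributes 4 new; branch {A=0, D=1} (C, E, B) contributes 2 new; branch {A=1, D=1} (C, E, B) contributes 2 new. Total: 24.

24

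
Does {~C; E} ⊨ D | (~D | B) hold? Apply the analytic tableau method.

Yes

Initial set: {~C; E; ~(D | (~D | B))}.
~(D | (~D | B)): α-rule — add ~D, ~(~D | B).
~(~D | B): α-rule — add ~~D, ~B.
× closes — contains both D and ~D.
All 1 branch closes.
Every branch closed, so the premises entail the conclusion.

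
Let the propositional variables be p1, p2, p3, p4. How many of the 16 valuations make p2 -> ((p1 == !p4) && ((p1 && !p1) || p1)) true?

10

Initial set: {(p2 -> ((p1 == !p4) && ((p1 && !p1) || p1)))}.
(p2 -> ((p1 == !p4) && ((p1 && !p1) || p1))): β-rule — branch into !p2  //  ((p1 == !p4) && ((p1 && !p1) || p1)).
  branch 1 (add !p2):
    ○ open, literals {p2=0}.
  branch 2 (add ((p1 == !p4) && ((p1 && !p1) || p1))):
    ((p1 == !p4) && ((p1 && !p1) || p1)): α-rule — add (p1 == !p4), ((p1 && !p1) || p1).
    (p1 == !p4): β-rule — branch into p1, !p4  //  !p1, !!p4.
      branch 2.1 (add p1, !p4):
        ((p1 && !p1) || p1): β-rule — branch into (p1 && !p1)  //  p1.
          branch 2.1.1 (add (p1 && !p1)):
            (p1 && !p1): α-rule — add p1, !p1.
            × closes — contains both p1 and !p1.
          branch 2.1.2 (add p1):
            ○ open, literals {p1=1, p4=0}.
      branch 2.2 (add !p1, !!p4):
        ((p1 && !p1) || p1): β-rule — branch into (p1 && !p1)  //  p1.
          branch 2.2.1 (add (p1 && !p1)):
            (p1 && !p1): α-rule — add p1, !p1.
            × closes — contains both p1 and !p1.
          branch 2.2.2 (add p1):
            × closes — contains both p1 and !p1.
3 branches closed, 2 open.
Each open branch fixes some atoms; the unmentioned ones are free. Counting distinct full assignments: branch {p2=0} (p1, p3, p4) contributes 8 new; branch {p1=1, p4=0} (p2, p3) contributes 2 new. Total: 10.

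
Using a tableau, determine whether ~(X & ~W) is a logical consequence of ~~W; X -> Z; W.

Initial set: {~~W; (X -> Z); W; ~~(X & ~W)}.
~~W: drop double negation, giving W.
~~(X & ~W): α-rule — add X, ~W.
× closes — contains both W and ~W.
All 1 branch closes.
Every branch closed, so the premises entail the conclusion.

Yes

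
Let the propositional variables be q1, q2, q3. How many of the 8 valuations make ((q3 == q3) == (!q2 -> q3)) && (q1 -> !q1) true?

3

Initial set: {(((q3 == q3) == (!q2 -> q3)) && (q1 -> !q1))}.
(((q3 == q3) == (!q2 -> q3)) && (q1 -> !q1)): α-rule — add ((q3 == q3) == (!q2 -> q3)), (q1 -> !q1).
((q3 == q3) == (!q2 -> q3)): β-rule — branch into (q3 == q3), (!q2 -> q3)  //  !(q3 == q3), !(!q2 -> q3).
  branch 1 (add (q3 == q3), (!q2 -> q3)):
    (q1 -> !q1): β-rule — branch into !q1  //  !q1.
      branch 1.1 (add !q1):
        (q3 == q3): β-rule — branch into q3, q3  //  !q3, !q3.
          branch 1.1.1 (add q3, q3):
            (!q2 -> q3): β-rule — branch into !!q2  //  q3.
              branch 1.1.1.1 (add !!q2):
                ○ open, literals {q1=false, q2=true, q3=true}.
              branch 1.1.1.2 (add q3):
                ○ open, literals {q1=false, q3=true}.
          branch 1.1.2 (add !q3, !q3):
            (!q2 -> q3): β-rule — branch into !!q2  //  q3.
              branch 1.1.2.1 (add !!q2):
                ○ open, literals {q1=false, q2=true, q3=false}.
              branch 1.1.2.2 (add q3):
                × closes — contains both q3 and !q3.
      branch 1.2 (add !q1):
        (q3 == q3): β-rule — branch into q3, q3  //  !q3, !q3.
          branch 1.2.1 (add q3, q3):
            (!q2 -> q3): β-rule — branch into !!q2  //  q3.
              branch 1.2.1.1 (add !!q2):
                ○ open, literals {q1=false, q2=true, q3=true}.
              branch 1.2.1.2 (add q3):
                ○ open, literals {q1=false, q3=true}.
          branch 1.2.2 (add !q3, !q3):
            (!q2 -> q3): β-rule — branch into !!q2  //  q3.
              branch 1.2.2.1 (add !!q2):
                ○ open, literals {q1=false, q2=true, q3=false}.
              branch 1.2.2.2 (add q3):
                × closes — contains both q3 and !q3.
  branch 2 (add !(q3 == q3), !(!q2 -> q3)):
    !(!q2 -> q3): α-rule — add !q2, !q3.
    (q1 -> !q1): β-rule — branch into !q1  //  !q1.
      branch 2.1 (add !q1):
        !(q3 == q3): β-rule — branch into q3, !q3  //  !q3, q3.
          branch 2.1.1 (add q3, !q3):
            × closes — contains both q3 and !q3.
          branch 2.1.2 (add !q3, q3):
            × closes — contains both q3 and !q3.
      branch 2.2 (add !q1):
        !(q3 == q3): β-rule — branch into q3, !q3  //  !q3, q3.
          branch 2.2.1 (add q3, !q3):
            × closes — contains both q3 and !q3.
          branch 2.2.2 (add !q3, q3):
            × closes — contains both q3 and !q3.
6 branches closed, 6 open.
Each open branch fixes some atoms; the unmentioned ones are free. Counting distinct full assignments: branch {q1=false, q2=true, q3=true} (none free) contributes 1 new; branch {q1=false, q3=true} (q2) contributes 1 new; branch {q1=false, q2=true, q3=false} (none free) contributes 1 new; branch {q1=false, q2=true, q3=true} (none free) contributes 0 new; branch {q1=false, q3=true} (q2) contributes 0 new; branch {q1=false, q2=true, q3=false} (none free) contributes 0 new. Total: 3.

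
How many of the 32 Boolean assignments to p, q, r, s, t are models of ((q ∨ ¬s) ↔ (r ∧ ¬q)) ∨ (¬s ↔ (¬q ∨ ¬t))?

Initial set: {(((q ∨ ¬s) ↔ (r ∧ ¬q)) ∨ (¬s ↔ (¬q ∨ ¬t)))}.
(((q ∨ ¬s) ↔ (r ∧ ¬q)) ∨ (¬s ↔ (¬q ∨ ¬t))): β-rule — branch into ((q ∨ ¬s) ↔ (r ∧ ¬q))  //  (¬s ↔ (¬q ∨ ¬t)).
  branch 1 (add ((q ∨ ¬s) ↔ (r ∧ ¬q))):
    ((q ∨ ¬s) ↔ (r ∧ ¬q)): β-rule — branch into (q ∨ ¬s), (r ∧ ¬q)  //  ¬(q ∨ ¬s), ¬(r ∧ ¬q).
      branch 1.1 (add (q ∨ ¬s), (r ∧ ¬q)):
        (r ∧ ¬q): α-rule — add r, ¬q.
        (q ∨ ¬s): β-rule — branch into q  //  ¬s.
          branch 1.1.1 (add q):
            × closes — contains both q and ¬q.
          branch 1.1.2 (add ¬s):
            ○ open, literals {q=false, r=true, s=false}.
      branch 1.2 (add ¬(q ∨ ¬s), ¬(r ∧ ¬q)):
        ¬(q ∨ ¬s): α-rule — add ¬q, ¬¬s.
        ¬(r ∧ ¬q): β-rule — branch into ¬r  //  ¬¬q.
          branch 1.2.1 (add ¬r):
            ○ open, literals {q=false, r=false, s=true}.
          branch 1.2.2 (add ¬¬q):
            × closes — contains both q and ¬q.
  branch 2 (add (¬s ↔ (¬q ∨ ¬t))):
    (¬s ↔ (¬q ∨ ¬t)): β-rule — branch into ¬s, (¬q ∨ ¬t)  //  ¬¬s, ¬(¬q ∨ ¬t).
      branch 2.1 (add ¬s, (¬q ∨ ¬t)):
        (¬q ∨ ¬t): β-rule — branch into ¬q  //  ¬t.
          branch 2.1.1 (add ¬q):
            ○ open, literals {q=false, s=false}.
          branch 2.1.2 (add ¬t):
            ○ open, literals {s=false, t=false}.
      branch 2.2 (add ¬¬s, ¬(¬q ∨ ¬t)):
        ¬(¬q ∨ ¬t): α-rule — add ¬¬q, ¬¬t.
        ○ open, literals {q=true, s=true, t=true}.
2 branches closed, 5 open.
Each open branch fixes some atoms; the unmentioned ones are free. Counting distinct full assignments: branch {q=false, r=true, s=false} (p, t) contributes 4 new; branch {q=false, r=false, s=true} (p, t) contributes 4 new; branch {q=false, s=false} (p, r, t) contributes 4 new; branch {s=false, t=false} (p, q, r) contributes 4 new; branch {q=true, s=true, t=true} (p, r) contributes 4 new. Total: 20.

20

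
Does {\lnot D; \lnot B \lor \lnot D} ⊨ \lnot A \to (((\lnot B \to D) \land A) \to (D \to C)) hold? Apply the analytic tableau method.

Yes

Initial set: {\lnot D; (\lnot B \lor \lnot D); \lnot (\lnot A \to (((\lnot B \to D) \land A) \to (D \to C)))}.
\lnot (\lnot A \to (((\lnot B \to D) \land A) \to (D \to C))): α-rule — add \lnot A, \lnot (((\lnot B \to D) \land A) \to (D \to C)).
\lnot (((\lnot B \to D) \land A) \to (D \to C)): α-rule — add ((\lnot B \to D) \land A), \lnot (D \to C).
((\lnot B \to D) \land A): α-rule — add (\lnot B \to D), A.
× closes — contains both A and \lnot A.
All 1 branch closes.
Every branch closed, so the premises entail the conclusion.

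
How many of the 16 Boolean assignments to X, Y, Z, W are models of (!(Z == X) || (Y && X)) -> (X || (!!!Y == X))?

Initial set: {((!(Z == X) || (Y && X)) -> (X || (!!!Y == X)))}.
((!(Z == X) || (Y && X)) -> (X || (!!!Y == X))): β-rule — branch into !(!(Z == X) || (Y && X))  //  (X || (!!!Y == X)).
  branch 1 (add !(!(Z == X) || (Y && X))):
    !(!(Z == X) || (Y && X)): α-rule — add !!(Z == X), !(Y && X).
    !!(Z == X): β-rule — branch into Z, X  //  !Z, !X.
      branch 1.1 (add Z, X):
        !(Y && X): β-rule — branch into !Y  //  !X.
          branch 1.1.1 (add !Y):
            ○ open, literals {X=1, Y=0, Z=1}.
          branch 1.1.2 (add !X):
            × closes — contains both X and !X.
      branch 1.2 (add !Z, !X):
        !(Y && X): β-rule — branch into !Y  //  !X.
          branch 1.2.1 (add !Y):
            ○ open, literals {X=0, Y=0, Z=0}.
          branch 1.2.2 (add !X):
            ○ open, literals {X=0, Z=0}.
  branch 2 (add (X || (!!!Y == X))):
    (X || (!!!Y == X)): β-rule — branch into X  //  (!!!Y == X).
      branch 2.1 (add X):
        ○ open, literals {X=1}.
      branch 2.2 (add (!!!Y == X)):
        (!!!Y == X): β-rule — branch into !!!Y, X  //  !!!!Y, !X.
          branch 2.2.1 (add !!!Y, X):
            !!!Y: drop double negation, giving !Y.
            ○ open, literals {X=1, Y=0}.
          branch 2.2.2 (add !!!!Y, !X):
            !!!!Y: drop double negation, giving !!Y.
            ○ open, literals {X=0, Y=1}.
1 branch closed, 6 open.
Each open branch fixes some atoms; the unmentioned ones are free. Counting distinct full assignments: branch {X=1, Y=0, Z=1} (W) contributes 2 new; branch {X=0, Y=0, Z=0} (W) contributes 2 new; branch {X=0, Z=0} (Y, W) contributes 2 new; branch {X=1} (Y, Z, W) contributes 6 new; branch {X=1, Y=0} (Z, W) contributes 0 new; branch {X=0, Y=1} (Z, W) contributes 2 new. Total: 14.

14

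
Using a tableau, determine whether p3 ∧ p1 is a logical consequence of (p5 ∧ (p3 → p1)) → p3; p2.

Initial set: {((p5 ∧ (p3 → p1)) → p3); p2; ¬(p3 ∧ p1)}.
((p5 ∧ (p3 → p1)) → p3): β-rule — branch into ¬(p5 ∧ (p3 → p1))  //  p3.
  branch 1 (add ¬(p5 ∧ (p3 → p1))):
    ¬(p3 ∧ p1): β-rule — branch into ¬p3  //  ¬p1.
      branch 1.1 (add ¬p3):
        ¬(p5 ∧ (p3 → p1)): β-rule — branch into ¬p5  //  ¬(p3 → p1).
          branch 1.1.1 (add ¬p5):
            ○ open, literals {p2=true, p3=false, p5=false}.
          branch 1.1.2 (add ¬(p3 → p1)):
            ¬(p3 → p1): α-rule — add p3, ¬p1.
            × closes — contains both p3 and ¬p3.
      branch 1.2 (add ¬p1):
        ¬(p5 ∧ (p3 → p1)): β-rule — branch into ¬p5  //  ¬(p3 → p1).
          branch 1.2.1 (add ¬p5):
            ○ open, literals {p1=false, p2=true, p5=false}.
          branch 1.2.2 (add ¬(p3 → p1)):
            ¬(p3 → p1): α-rule — add p3, ¬p1.
            ○ open, literals {p1=false, p2=true, p3=true}.
  branch 2 (add p3):
    ¬(p3 ∧ p1): β-rule — branch into ¬p3  //  ¬p1.
      branch 2.1 (add ¬p3):
        × closes — contains both p3 and ¬p3.
      branch 2.2 (add ¬p1):
        ○ open, literals {p1=false, p2=true, p3=true}.
2 branches closed, 4 open.
An open branch gives a countermodel: p2=true, p3=false, p5=false (unmentioned atoms arbitrary); the premises hold there but the conclusion fails.

No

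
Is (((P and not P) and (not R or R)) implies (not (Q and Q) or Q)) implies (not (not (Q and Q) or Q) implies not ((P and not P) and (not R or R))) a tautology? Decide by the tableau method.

Assume the negation and expand:
Initial set: {F ((((P and not P) and (not R or R)) implies (not (Q and Q) or Q)) implies (not (not (Q and Q) or Q) implies not ((P and not P) and (not R or R))))}.
F ((((P and not P) and (not R or R)) implies (not (Q and Q) or Q)) implies (not (not (Q and Q) or Q) implies not ((P and not P) and (not R or R)))): α-rule — add T (((P and not P) and (not R or R)) implies (not (Q and Q) or Q)), F (not (not (Q and Q) or Q) implies not ((P and not P) and (not R or R))).
F (not (not (Q and Q) or Q) implies not ((P and not P) and (not R or R))): α-rule — add T not (not (Q and Q) or Q), F not ((P and not P) and (not R or R)).
T not (not (Q and Q) or Q): α-rule — add F not (Q and Q), F Q.
F not ((P and not P) and (not R or R)): α-rule — add T (P and not P), T (not R or R).
F not (Q and Q): α-rule — add T Q, T Q.
× closes — contains both Q and not Q.
All 1 branch closes.
Every branch closed, so the negation is unsatisfiable and the formula is valid.

Valid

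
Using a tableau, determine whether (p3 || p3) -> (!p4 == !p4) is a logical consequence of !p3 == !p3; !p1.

Initial set: {(!p3 == !p3); !p1; !((p3 || p3) -> (!p4 == !p4))}.
!((p3 || p3) -> (!p4 == !p4)): α-rule — add (p3 || p3), !(!p4 == !p4).
(!p3 == !p3): β-rule — branch into !p3, !p3  //  !!p3, !!p3.
  branch 1 (add !p3, !p3):
    (p3 || p3): β-rule — branch into p3  //  p3.
      branch 1.1 (add p3):
        × closes — contains both p3 and !p3.
      branch 1.2 (add p3):
        × closes — contains both p3 and !p3.
  branch 2 (add !!p3, !!p3):
    (p3 || p3): β-rule — branch into p3  //  p3.
      branch 2.1 (add p3):
        !(!p4 == !p4): β-rule — branch into !p4, !!p4  //  !!p4, !p4.
          branch 2.1.1 (add !p4, !!p4):
            × closes — contains both p4 and !p4.
          branch 2.1.2 (add !!p4, !p4):
            × closes — contains both p4 and !p4.
      branch 2.2 (add p3):
        !(!p4 == !p4): β-rule — branch into !p4, !!p4  //  !!p4, !p4.
          branch 2.2.1 (add !p4, !!p4):
            × closes — contains both p4 and !p4.
          branch 2.2.2 (add !!p4, !p4):
            × closes — contains both p4 and !p4.
All 6 branches close.
Every branch closed, so the premises entail the conclusion.

Yes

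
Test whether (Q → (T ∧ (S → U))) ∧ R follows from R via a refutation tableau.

Initial set: {T R; F ((Q → (T ∧ (S → U))) ∧ R)}.
F ((Q → (T ∧ (S → U))) ∧ R): β-rule — branch into F (Q → (T ∧ (S → U)))  //  F R.
  branch 1 (add F (Q → (T ∧ (S → U)))):
    F (Q → (T ∧ (S → U))): α-rule — add T Q, F (T ∧ (S → U)).
    F (T ∧ (S → U)): β-rule — branch into F T  //  F (S → U).
      branch 1.1 (add F T):
        ○ open, literals {Q=T, R=T, T=F}.
      branch 1.2 (add F (S → U)):
        F (S → U): α-rule — add T S, F U.
        ○ open, literals {Q=T, R=T, S=T, U=F}.
  branch 2 (add F R):
    × closes — contains both R and ¬R.
1 branch closed, 2 open.
An open branch gives a countermodel: Q=T, R=T, T=F (unmentioned atoms arbitrary); the premises hold there but the conclusion fails.

No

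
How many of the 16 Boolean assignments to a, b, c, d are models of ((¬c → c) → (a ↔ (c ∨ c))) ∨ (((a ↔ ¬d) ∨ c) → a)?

Initial set: {(((¬c → c) → (a ↔ (c ∨ c))) ∨ (((a ↔ ¬d) ∨ c) → a))}.
(((¬c → c) → (a ↔ (c ∨ c))) ∨ (((a ↔ ¬d) ∨ c) → a)): β-rule — branch into ((¬c → c) → (a ↔ (c ∨ c)))  //  (((a ↔ ¬d) ∨ c) → a).
  branch 1 (add ((¬c → c) → (a ↔ (c ∨ c)))):
    ((¬c → c) → (a ↔ (c ∨ c))): β-rule — branch into ¬(¬c → c)  //  (a ↔ (c ∨ c)).
      branch 1.1 (add ¬(¬c → c)):
        ¬(¬c → c): α-rule — add ¬c, ¬c.
        ○ open, literals {c=0}.
      branch 1.2 (add (a ↔ (c ∨ c))):
        (a ↔ (c ∨ c)): β-rule — branch into a, (c ∨ c)  //  ¬a, ¬(c ∨ c).
          branch 1.2.1 (add a, (c ∨ c)):
            (c ∨ c): β-rule — branch into c  //  c.
              branch 1.2.1.1 (add c):
                ○ open, literals {a=1, c=1}.
              branch 1.2.1.2 (add c):
                ○ open, literals {a=1, c=1}.
          branch 1.2.2 (add ¬a, ¬(c ∨ c)):
            ¬(c ∨ c): α-rule — add ¬c, ¬c.
            ○ open, literals {a=0, c=0}.
  branch 2 (add (((a ↔ ¬d) ∨ c) → a)):
    (((a ↔ ¬d) ∨ c) → a): β-rule — branch into ¬((a ↔ ¬d) ∨ c)  //  a.
      branch 2.1 (add ¬((a ↔ ¬d) ∨ c)):
        ¬((a ↔ ¬d) ∨ c): α-rule — add ¬(a ↔ ¬d), ¬c.
        ¬(a ↔ ¬d): β-rule — branch into a, ¬¬d  //  ¬a, ¬d.
          branch 2.1.1 (add a, ¬¬d):
            ○ open, literals {a=1, c=0, d=1}.
          branch 2.1.2 (add ¬a, ¬d):
            ○ open, literals {a=0, c=0, d=0}.
      branch 2.2 (add a):
        ○ open, literals {a=1}.
0 branches closed, 7 open.
Each open branch fixes some atoms; the unmentioned ones are free. Counting distinct full assignments: branch {c=0} (a, b, d) contributes 8 new; branch {a=1, c=1} (b, d) contributes 4 new; branch {a=1, c=1} (b, d) contributes 0 new; branch {a=0, c=0} (b, d) contributes 0 new; branch {a=1, c=0, d=1} (b) contributes 0 new; branch {a=0, c=0, d=0} (b) contributes 0 new; branch {a=1} (b, c, d) contributes 0 new. Total: 12.

12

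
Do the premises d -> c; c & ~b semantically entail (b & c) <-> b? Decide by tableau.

Initial set: {(d -> c); (c & ~b); ~((b & c) <-> b)}.
(c & ~b): α-rule — add c, ~b.
(d -> c): β-rule — branch into ~d  //  c.
  branch 1 (add ~d):
    ~((b & c) <-> b): β-rule — branch into (b & c), ~b  //  ~(b & c), b.
      branch 1.1 (add (b & c), ~b):
        (b & c): α-rule — add b, c.
        × closes — contains both b and ~b.
      branch 1.2 (add ~(b & c), b):
        × closes — contains both b and ~b.
  branch 2 (add c):
    ~((b & c) <-> b): β-rule — branch into (b & c), ~b  //  ~(b & c), b.
      branch 2.1 (add (b & c), ~b):
        (b & c): α-rule — add b, c.
        × closes — contains both b and ~b.
      branch 2.2 (add ~(b & c), b):
        × closes — contains both b and ~b.
All 4 branches close.
Every branch closed, so the premises entail the conclusion.

Yes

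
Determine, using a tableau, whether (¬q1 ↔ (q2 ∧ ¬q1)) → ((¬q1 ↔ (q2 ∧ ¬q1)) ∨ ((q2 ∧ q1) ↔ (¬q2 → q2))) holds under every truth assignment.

Valid

Assume the negation and expand:
Initial set: {F ((¬q1 ↔ (q2 ∧ ¬q1)) → ((¬q1 ↔ (q2 ∧ ¬q1)) ∨ ((q2 ∧ q1) ↔ (¬q2 → q2))))}.
F ((¬q1 ↔ (q2 ∧ ¬q1)) → ((¬q1 ↔ (q2 ∧ ¬q1)) ∨ ((q2 ∧ q1) ↔ (¬q2 → q2)))): α-rule — add T (¬q1 ↔ (q2 ∧ ¬q1)), F ((¬q1 ↔ (q2 ∧ ¬q1)) ∨ ((q2 ∧ q1) ↔ (¬q2 → q2))).
F ((¬q1 ↔ (q2 ∧ ¬q1)) ∨ ((q2 ∧ q1) ↔ (¬q2 → q2))): α-rule — add F (¬q1 ↔ (q2 ∧ ¬q1)), F ((q2 ∧ q1) ↔ (¬q2 → q2)).
T (¬q1 ↔ (q2 ∧ ¬q1)): β-rule — branch into T ¬q1, T (q2 ∧ ¬q1)  //  F ¬q1, F (q2 ∧ ¬q1).
  branch 1 (add T ¬q1, T (q2 ∧ ¬q1)):
    T (q2 ∧ ¬q1): α-rule — add T q2, T ¬q1.
    F (¬q1 ↔ (q2 ∧ ¬q1)): β-rule — branch into T ¬q1, F (q2 ∧ ¬q1)  //  F ¬q1, T (q2 ∧ ¬q1).
      branch 1.1 (add T ¬q1, F (q2 ∧ ¬q1)):
        F ((q2 ∧ q1) ↔ (¬q2 → q2)): β-rule — branch into T (q2 ∧ q1), F (¬q2 → q2)  //  F (q2 ∧ q1), T (¬q2 → q2).
          branch 1.1.1 (add T (q2 ∧ q1), F (¬q2 → q2)):
            T (q2 ∧ q1): α-rule — add T q2, T q1.
            × closes — contains both q1 and ¬q1.
          branch 1.1.2 (add F (q2 ∧ q1), T (¬q2 → q2)):
            F (q2 ∧ ¬q1): β-rule — branch into F q2  //  F ¬q1.
              branch 1.1.2.1 (add F q2):
                × closes — contains both q2 and ¬q2.
              branch 1.1.2.2 (add F ¬q1):
                × closes — contains both q1 and ¬q1.
      branch 1.2 (add F ¬q1, T (q2 ∧ ¬q1)):
        × closes — contains both q1 and ¬q1.
  branch 2 (add F ¬q1, F (q2 ∧ ¬q1)):
    F (¬q1 ↔ (q2 ∧ ¬q1)): β-rule — branch into T ¬q1, F (q2 ∧ ¬q1)  //  F ¬q1, T (q2 ∧ ¬q1).
      branch 2.1 (add T ¬q1, F (q2 ∧ ¬q1)):
        × closes — contains both q1 and ¬q1.
      branch 2.2 (add F ¬q1, T (q2 ∧ ¬q1)):
        T (q2 ∧ ¬q1): α-rule — add T q2, T ¬q1.
        × closes — contains both q1 and ¬q1.
All 6 branches close.
Every branch closed, so the negation is unsatisfiable and the formula is valid.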